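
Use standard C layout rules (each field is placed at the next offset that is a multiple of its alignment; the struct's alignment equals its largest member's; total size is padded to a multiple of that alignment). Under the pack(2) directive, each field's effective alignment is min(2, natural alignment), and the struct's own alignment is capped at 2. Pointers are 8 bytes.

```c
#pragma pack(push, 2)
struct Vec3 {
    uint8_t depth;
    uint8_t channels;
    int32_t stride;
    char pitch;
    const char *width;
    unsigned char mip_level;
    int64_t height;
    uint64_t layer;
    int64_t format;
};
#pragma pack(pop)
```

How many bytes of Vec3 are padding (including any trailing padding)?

2

@0: depth [1B, align 1] → 1
@1: channels [1B, align 1] → 2
@2: stride [4B, align 2] → 6
@6: pitch [1B, align 1] → 7
+1 pad (align 2)
@8: width [8B, align 2] → 16
@16: mip_level [1B, align 1] → 17
+1 pad (align 2)
@18: height [8B, align 2] → 26
@26: layer [8B, align 2] → 34
@34: format [8B, align 2] → 42
size 42, align 2
data bytes 40, size 42 → padding 2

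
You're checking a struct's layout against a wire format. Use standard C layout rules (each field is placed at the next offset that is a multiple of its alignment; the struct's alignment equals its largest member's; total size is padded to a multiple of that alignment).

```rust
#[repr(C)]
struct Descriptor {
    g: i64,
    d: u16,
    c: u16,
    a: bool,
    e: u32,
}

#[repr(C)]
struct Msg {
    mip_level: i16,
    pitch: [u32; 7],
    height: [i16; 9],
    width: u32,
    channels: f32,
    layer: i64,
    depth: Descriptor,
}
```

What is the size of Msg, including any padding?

96

Descriptor: g at 0 (size 8, align 8) → ends 8; d at 8 (size 2, align 2) → ends 10; c at 10 (size 2, align 2) → ends 12; a at 12 (size 1, align 1) → ends 13; pad 3 to align 4 for e; e at 16 (size 4, align 4) → ends 20; tail pad 4 to reach multiple of 8; total 24 bytes, alignment 8
mip_level at 0 (size 2, align 2) → ends 2
pad 2 to align 4 for pitch
pitch at 4 (size 28, align 4) → ends 32
height at 32 (size 18, align 2) → ends 50
pad 2 to align 4 for width
width at 52 (size 4, align 4) → ends 56
channels at 56 (size 4, align 4) → ends 60
pad 4 to align 8 for layer
layer at 64 (size 8, align 8) → ends 72
depth at 72 (size 24, align 8) → ends 96
total 96 bytes, alignment 8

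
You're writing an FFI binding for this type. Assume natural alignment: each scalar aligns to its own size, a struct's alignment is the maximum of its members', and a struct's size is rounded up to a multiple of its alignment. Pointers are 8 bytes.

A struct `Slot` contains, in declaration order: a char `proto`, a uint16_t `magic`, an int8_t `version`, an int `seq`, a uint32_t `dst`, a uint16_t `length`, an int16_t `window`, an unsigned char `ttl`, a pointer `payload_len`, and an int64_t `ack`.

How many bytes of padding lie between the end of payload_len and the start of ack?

proto at 0 (size 1, align 1) → ends 1
pad 1 to align 2 for magic
magic at 2 (size 2, align 2) → ends 4
version at 4 (size 1, align 1) → ends 5
pad 3 to align 4 for seq
seq at 8 (size 4, align 4) → ends 12
dst at 12 (size 4, align 4) → ends 16
length at 16 (size 2, align 2) → ends 18
window at 18 (size 2, align 2) → ends 20
ttl at 20 (size 1, align 1) → ends 21
pad 3 to align 8 for payload_len
payload_len at 24 (size 8, align 8) → ends 32
ack at 32 (size 8, align 8) → ends 40

0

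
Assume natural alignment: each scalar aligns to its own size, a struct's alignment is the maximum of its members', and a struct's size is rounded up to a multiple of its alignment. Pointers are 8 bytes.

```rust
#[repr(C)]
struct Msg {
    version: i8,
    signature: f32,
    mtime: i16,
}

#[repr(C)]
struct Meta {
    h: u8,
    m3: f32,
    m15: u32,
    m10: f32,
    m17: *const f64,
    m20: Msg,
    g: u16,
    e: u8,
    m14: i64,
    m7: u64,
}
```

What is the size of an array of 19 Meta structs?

Msg: @0: version [1B, align 1] → 1; +3 pad (align 4); @4: signature [4B, align 4] → 8; @8: mtime [2B, align 2] → 10; +2 tail pad (align 4); size 12, align 4
@0: h [1B, align 1] → 1
+3 pad (align 4)
@4: m3 [4B, align 4] → 8
@8: m15 [4B, align 4] → 12
@12: m10 [4B, align 4] → 16
@16: m17 [8B, align 8] → 24
@24: m20 [12B, align 4] → 36
@36: g [2B, align 2] → 38
@38: e [1B, align 1] → 39
+1 pad (align 8)
@40: m14 [8B, align 8] → 48
@48: m7 [8B, align 8] → 56
size 56, align 8
array of 19: 19 × 56 = 1064

1064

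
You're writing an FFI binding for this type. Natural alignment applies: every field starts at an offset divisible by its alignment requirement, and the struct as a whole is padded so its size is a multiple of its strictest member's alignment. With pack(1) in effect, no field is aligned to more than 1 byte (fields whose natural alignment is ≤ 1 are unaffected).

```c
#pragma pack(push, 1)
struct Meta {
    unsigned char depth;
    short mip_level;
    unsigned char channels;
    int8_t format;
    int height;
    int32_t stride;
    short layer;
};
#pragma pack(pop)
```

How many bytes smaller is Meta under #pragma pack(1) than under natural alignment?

5

natural layout:
  0..1  depth  (1B, 1-aligned)
  1..2  -- padding (1B)
  2..4  mip_level  (2B, 2-aligned)
  4..5  channels  (1B, 1-aligned)
  5..6  format  (1B, 1-aligned)
  6..8  -- padding (2B)
  8..12  height  (4B, 4-aligned)
  12..16  stride  (4B, 4-aligned)
  16..18  layer  (2B, 2-aligned)
  18..20  -- tail padding (2B)
  sizeof = 20, alignof = 4
packed(1) layout:
  0..1  depth  (1B, 1-aligned)
  1..3  mip_level  (2B, 1-aligned)
  3..4  channels  (1B, 1-aligned)
  4..5  format  (1B, 1-aligned)
  5..9  height  (4B, 1-aligned)
  9..13  stride  (4B, 1-aligned)
  13..15  layer  (2B, 1-aligned)
  sizeof = 15, alignof = 1
20 − 15 = 5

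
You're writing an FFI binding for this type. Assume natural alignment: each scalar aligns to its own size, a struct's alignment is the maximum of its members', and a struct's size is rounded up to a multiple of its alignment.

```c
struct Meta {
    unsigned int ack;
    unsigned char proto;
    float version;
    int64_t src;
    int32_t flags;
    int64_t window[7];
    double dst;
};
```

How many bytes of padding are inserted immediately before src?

4

@0: ack [4B, align 4] → 4
@4: proto [1B, align 1] → 5
+3 pad (align 4)
@8: version [4B, align 4] → 12
+4 pad (align 8)
@16: src [8B, align 8] → 24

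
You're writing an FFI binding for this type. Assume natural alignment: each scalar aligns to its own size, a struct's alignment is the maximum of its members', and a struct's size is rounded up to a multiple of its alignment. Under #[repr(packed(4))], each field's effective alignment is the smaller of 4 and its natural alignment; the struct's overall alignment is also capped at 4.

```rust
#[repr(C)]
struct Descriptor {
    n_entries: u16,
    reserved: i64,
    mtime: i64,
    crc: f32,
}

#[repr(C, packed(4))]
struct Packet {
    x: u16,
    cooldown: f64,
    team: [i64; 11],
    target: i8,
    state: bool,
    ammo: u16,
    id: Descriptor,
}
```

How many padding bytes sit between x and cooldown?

2

Descriptor: 0..2  n_entries  (2B, 2-aligned); 2..8  -- padding (6B); 8..16  reserved  (8B, 8-aligned); 16..24  mtime  (8B, 8-aligned); 24..28  crc  (4B, 4-aligned); 28..32  -- tail padding (4B); sizeof = 32, alignof = 8
0..2  x  (2B, 2-aligned)
2..4  -- padding (2B)
4..12  cooldown  (8B, 4-aligned)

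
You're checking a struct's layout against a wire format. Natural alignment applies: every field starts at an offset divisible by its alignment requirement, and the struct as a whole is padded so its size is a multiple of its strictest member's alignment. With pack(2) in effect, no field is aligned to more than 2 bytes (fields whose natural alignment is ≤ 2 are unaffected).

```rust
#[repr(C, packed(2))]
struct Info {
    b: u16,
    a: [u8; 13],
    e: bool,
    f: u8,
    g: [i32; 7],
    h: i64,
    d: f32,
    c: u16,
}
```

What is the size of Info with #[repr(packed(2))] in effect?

60

b at 0 (size 2, align 2) → ends 2
a at 2 (size 13, align 1) → ends 15
e at 15 (size 1, align 1) → ends 16
f at 16 (size 1, align 1) → ends 17
pad 1 to align 2 for g
g at 18 (size 28, align 2) → ends 46
h at 46 (size 8, align 2) → ends 54
d at 54 (size 4, align 2) → ends 58
c at 58 (size 2, align 2) → ends 60
total 60 bytes, alignment 2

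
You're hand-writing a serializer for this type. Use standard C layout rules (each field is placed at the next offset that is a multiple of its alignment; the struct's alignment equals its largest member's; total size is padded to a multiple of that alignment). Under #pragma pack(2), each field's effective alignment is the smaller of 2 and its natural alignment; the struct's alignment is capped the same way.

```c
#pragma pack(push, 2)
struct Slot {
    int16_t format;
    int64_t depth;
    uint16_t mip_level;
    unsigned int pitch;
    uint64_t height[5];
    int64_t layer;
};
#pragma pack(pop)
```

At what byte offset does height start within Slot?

format at 0 (size 2, align 2) → ends 2
depth at 2 (size 8, align 2) → ends 10
mip_level at 10 (size 2, align 2) → ends 12
pitch at 12 (size 4, align 2) → ends 16
height at 16 (size 40, align 2) → ends 56

16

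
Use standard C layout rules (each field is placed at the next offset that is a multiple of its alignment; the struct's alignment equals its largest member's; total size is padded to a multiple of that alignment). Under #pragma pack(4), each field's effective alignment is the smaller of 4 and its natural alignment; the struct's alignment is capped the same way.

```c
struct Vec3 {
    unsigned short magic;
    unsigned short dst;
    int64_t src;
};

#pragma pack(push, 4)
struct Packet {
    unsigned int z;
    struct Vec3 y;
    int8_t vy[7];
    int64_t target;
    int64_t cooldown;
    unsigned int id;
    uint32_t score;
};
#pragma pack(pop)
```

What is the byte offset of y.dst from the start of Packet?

Vec3: magic at 0 (size 2, align 2) → ends 2; dst at 2 (size 2, align 2) → ends 4; pad 4 to align 8 for src; src at 8 (size 8, align 8) → ends 16; total 16 bytes, alignment 8
z at 0 (size 4, align 4) → ends 4
y at 4 (size 16, align 4) → ends 20
within Vec3: dst at 2
4 + 2 = 6

6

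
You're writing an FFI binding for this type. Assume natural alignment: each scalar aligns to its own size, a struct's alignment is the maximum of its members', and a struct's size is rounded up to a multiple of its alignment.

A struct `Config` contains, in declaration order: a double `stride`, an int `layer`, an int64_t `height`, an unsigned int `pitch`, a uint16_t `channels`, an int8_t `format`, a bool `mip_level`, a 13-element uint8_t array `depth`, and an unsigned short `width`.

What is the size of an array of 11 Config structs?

@0: stride [8B, align 8] → 8
@8: layer [4B, align 4] → 12
+4 pad (align 8)
@16: height [8B, align 8] → 24
@24: pitch [4B, align 4] → 28
@28: channels [2B, align 2] → 30
@30: format [1B, align 1] → 31
@31: mip_level [1B, align 1] → 32
@32: depth [13B, align 1] → 45
+1 pad (align 2)
@46: width [2B, align 2] → 48
size 48, align 8
array of 11: 11 × 48 = 528

528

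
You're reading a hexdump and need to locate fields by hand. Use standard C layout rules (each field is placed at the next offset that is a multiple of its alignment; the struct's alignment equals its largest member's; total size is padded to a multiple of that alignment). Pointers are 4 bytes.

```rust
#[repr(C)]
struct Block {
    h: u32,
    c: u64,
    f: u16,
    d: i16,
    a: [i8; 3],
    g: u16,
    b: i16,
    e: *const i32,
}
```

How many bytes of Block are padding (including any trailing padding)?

5

@0: h [4B, align 4] → 4
+4 pad (align 8)
@8: c [8B, align 8] → 16
@16: f [2B, align 2] → 18
@18: d [2B, align 2] → 20
@20: a [3B, align 1] → 23
+1 pad (align 2)
@24: g [2B, align 2] → 26
@26: b [2B, align 2] → 28
@28: e [4B, align 4] → 32
size 32, align 8
data bytes 27, size 32 → padding 5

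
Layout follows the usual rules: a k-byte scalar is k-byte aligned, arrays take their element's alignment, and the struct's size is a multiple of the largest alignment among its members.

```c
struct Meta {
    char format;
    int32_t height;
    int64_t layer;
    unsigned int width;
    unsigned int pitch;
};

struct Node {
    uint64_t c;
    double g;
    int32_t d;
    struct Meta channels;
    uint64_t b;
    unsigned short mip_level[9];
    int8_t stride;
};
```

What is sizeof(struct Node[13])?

Meta: @0: format [1B, align 1] → 1; +3 pad (align 4); @4: height [4B, align 4] → 8; @8: layer [8B, align 8] → 16; @16: width [4B, align 4] → 20; @20: pitch [4B, align 4] → 24; size 24, align 8
@0: c [8B, align 8] → 8
@8: g [8B, align 8] → 16
@16: d [4B, align 4] → 20
+4 pad (align 8)
@24: channels [24B, align 8] → 48
@48: b [8B, align 8] → 56
@56: mip_level [18B, align 2] → 74
@74: stride [1B, align 1] → 75
+5 tail pad (align 8)
size 80, align 8
array of 13: 13 × 80 = 1040

1040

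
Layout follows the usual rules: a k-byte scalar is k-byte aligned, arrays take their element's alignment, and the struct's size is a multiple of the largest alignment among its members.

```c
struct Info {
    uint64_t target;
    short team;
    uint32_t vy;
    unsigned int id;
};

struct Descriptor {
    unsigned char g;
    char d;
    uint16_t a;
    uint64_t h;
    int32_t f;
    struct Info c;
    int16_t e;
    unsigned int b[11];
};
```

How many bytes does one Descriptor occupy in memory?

96 bytes

Info: @0: target [8B, align 8] → 8; @8: team [2B, align 2] → 10; +2 pad (align 4); @12: vy [4B, align 4] → 16; @16: id [4B, align 4] → 20; +4 tail pad (align 8); size 24, align 8
@0: g [1B, align 1] → 1
@1: d [1B, align 1] → 2
@2: a [2B, align 2] → 4
+4 pad (align 8)
@8: h [8B, align 8] → 16
@16: f [4B, align 4] → 20
+4 pad (align 8)
@24: c [24B, align 8] → 48
@48: e [2B, align 2] → 50
+2 pad (align 4)
@52: b [44B, align 4] → 96
size 96, align 8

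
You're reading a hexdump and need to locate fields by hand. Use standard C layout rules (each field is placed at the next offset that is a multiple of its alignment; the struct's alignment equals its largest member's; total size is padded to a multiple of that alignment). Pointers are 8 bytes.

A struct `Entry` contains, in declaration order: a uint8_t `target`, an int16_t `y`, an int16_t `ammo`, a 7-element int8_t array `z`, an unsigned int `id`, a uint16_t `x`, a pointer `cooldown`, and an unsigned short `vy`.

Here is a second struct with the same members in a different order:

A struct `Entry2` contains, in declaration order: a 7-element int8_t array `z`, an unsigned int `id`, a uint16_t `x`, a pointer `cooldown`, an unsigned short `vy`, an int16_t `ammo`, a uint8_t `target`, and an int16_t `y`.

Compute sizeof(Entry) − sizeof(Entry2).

@0: target [1B, align 1] → 1
+1 pad (align 2)
@2: y [2B, align 2] → 4
@4: ammo [2B, align 2] → 6
@6: z [7B, align 1] → 13
+3 pad (align 4)
@16: id [4B, align 4] → 20
@20: x [2B, align 2] → 22
+2 pad (align 8)
@24: cooldown [8B, align 8] → 32
@32: vy [2B, align 2] → 34
+6 tail pad (align 8)
size 40, align 8
— Entry2 —
@0: z [7B, align 1] → 7
+1 pad (align 4)
@8: id [4B, align 4] → 12
@12: x [2B, align 2] → 14
+2 pad (align 8)
@16: cooldown [8B, align 8] → 24
@24: vy [2B, align 2] → 26
@26: ammo [2B, align 2] → 28
@28: target [1B, align 1] → 29
+1 pad (align 2)
@30: y [2B, align 2] → 32
size 32, align 8
40 − 32 = 8

8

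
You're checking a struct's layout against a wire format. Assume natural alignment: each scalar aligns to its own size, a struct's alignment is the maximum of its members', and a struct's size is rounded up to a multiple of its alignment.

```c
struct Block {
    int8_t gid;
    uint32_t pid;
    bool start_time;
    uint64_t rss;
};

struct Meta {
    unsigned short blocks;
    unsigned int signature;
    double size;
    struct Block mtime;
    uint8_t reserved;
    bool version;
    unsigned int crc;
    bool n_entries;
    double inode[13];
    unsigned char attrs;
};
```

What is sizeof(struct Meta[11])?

Block: 0..1  gid  (1B, 1-aligned); 1..4  -- padding (3B); 4..8  pid  (4B, 4-aligned); 8..9  start_time  (1B, 1-aligned); 9..16  -- padding (7B); 16..24  rss  (8B, 8-aligned); sizeof = 24, alignof = 8
0..2  blocks  (2B, 2-aligned)
2..4  -- padding (2B)
4..8  signature  (4B, 4-aligned)
8..16  size  (8B, 8-aligned)
16..40  mtime  (24B, 8-aligned)
40..41  reserved  (1B, 1-aligned)
41..42  version  (1B, 1-aligned)
42..44  -- padding (2B)
44..48  crc  (4B, 4-aligned)
48..49  n_entries  (1B, 1-aligned)
49..56  -- padding (7B)
56..160  inode  (104B, 8-aligned)
160..161  attrs  (1B, 1-aligned)
161..168  -- tail padding (7B)
sizeof = 168, alignof = 8
array of 11: 11 × 168 = 1848

1848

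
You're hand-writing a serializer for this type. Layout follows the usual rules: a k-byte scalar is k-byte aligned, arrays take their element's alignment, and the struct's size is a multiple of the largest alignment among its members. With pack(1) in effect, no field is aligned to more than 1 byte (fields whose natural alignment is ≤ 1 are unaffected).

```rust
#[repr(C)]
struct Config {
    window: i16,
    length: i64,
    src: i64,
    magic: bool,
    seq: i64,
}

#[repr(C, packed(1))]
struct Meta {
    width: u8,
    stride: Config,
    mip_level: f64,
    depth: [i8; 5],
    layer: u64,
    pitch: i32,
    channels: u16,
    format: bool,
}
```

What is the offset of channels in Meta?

66

Config: 0..2  window  (2B, 2-aligned); 2..8  -- padding (6B); 8..16  length  (8B, 8-aligned); 16..24  src  (8B, 8-aligned); 24..25  magic  (1B, 1-aligned); 25..32  -- padding (7B); 32..40  seq  (8B, 8-aligned); sizeof = 40, alignof = 8
0..1  width  (1B, 1-aligned)
1..41  stride  (40B, 1-aligned)
41..49  mip_level  (8B, 1-aligned)
49..54  depth  (5B, 1-aligned)
54..62  layer  (8B, 1-aligned)
62..66  pitch  (4B, 1-aligned)
66..68  channels  (2B, 1-aligned)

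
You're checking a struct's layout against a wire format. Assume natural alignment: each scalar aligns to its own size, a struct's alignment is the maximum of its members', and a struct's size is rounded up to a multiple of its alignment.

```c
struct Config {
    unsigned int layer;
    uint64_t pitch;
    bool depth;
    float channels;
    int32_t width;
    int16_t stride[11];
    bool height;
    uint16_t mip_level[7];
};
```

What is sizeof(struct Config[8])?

576

@0: layer [4B, align 4] → 4
+4 pad (align 8)
@8: pitch [8B, align 8] → 16
@16: depth [1B, align 1] → 17
+3 pad (align 4)
@20: channels [4B, align 4] → 24
@24: width [4B, align 4] → 28
@28: stride [22B, align 2] → 50
@50: height [1B, align 1] → 51
+1 pad (align 2)
@52: mip_level [14B, align 2] → 66
+6 tail pad (align 8)
size 72, align 8
array of 8: 8 × 72 = 576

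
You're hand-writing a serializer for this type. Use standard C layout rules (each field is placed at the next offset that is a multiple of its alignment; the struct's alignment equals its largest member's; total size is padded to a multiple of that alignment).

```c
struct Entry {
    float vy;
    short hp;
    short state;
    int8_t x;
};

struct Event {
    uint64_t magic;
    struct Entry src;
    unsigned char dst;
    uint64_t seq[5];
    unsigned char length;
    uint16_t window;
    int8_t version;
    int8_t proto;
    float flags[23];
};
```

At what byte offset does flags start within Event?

72

Entry: @0: vy [4B, align 4] → 4; @4: hp [2B, align 2] → 6; @6: state [2B, align 2] → 8; @8: x [1B, align 1] → 9; +3 tail pad (align 4); size 12, align 4
@0: magic [8B, align 8] → 8
@8: src [12B, align 4] → 20
@20: dst [1B, align 1] → 21
+3 pad (align 8)
@24: seq [40B, align 8] → 64
@64: length [1B, align 1] → 65
+1 pad (align 2)
@66: window [2B, align 2] → 68
@68: version [1B, align 1] → 69
@69: proto [1B, align 1] → 70
+2 pad (align 4)
@72: flags [92B, align 4] → 164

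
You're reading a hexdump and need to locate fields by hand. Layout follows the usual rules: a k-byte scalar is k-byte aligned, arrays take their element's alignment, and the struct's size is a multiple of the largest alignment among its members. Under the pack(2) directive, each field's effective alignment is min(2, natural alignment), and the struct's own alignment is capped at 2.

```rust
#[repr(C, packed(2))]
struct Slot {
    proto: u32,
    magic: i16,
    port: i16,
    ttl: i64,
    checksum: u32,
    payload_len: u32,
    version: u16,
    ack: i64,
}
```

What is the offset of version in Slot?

24

0..4  proto  (4B, 2-aligned)
4..6  magic  (2B, 2-aligned)
6..8  port  (2B, 2-aligned)
8..16  ttl  (8B, 2-aligned)
16..20  checksum  (4B, 2-aligned)
20..24  payload_len  (4B, 2-aligned)
24..26  version  (2B, 2-aligned)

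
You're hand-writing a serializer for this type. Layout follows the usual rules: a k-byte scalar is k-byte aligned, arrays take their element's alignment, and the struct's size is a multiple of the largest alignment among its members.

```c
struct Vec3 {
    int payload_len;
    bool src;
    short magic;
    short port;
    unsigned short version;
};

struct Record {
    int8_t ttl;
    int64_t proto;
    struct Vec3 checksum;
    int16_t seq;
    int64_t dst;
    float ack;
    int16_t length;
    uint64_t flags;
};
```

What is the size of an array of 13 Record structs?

728

Vec3: 0..4  payload_len  (4B, 4-aligned); 4..5  src  (1B, 1-aligned); 5..6  -- padding (1B); 6..8  magic  (2B, 2-aligned); 8..10  port  (2B, 2-aligned); 10..12  version  (2B, 2-aligned); sizeof = 12, alignof = 4
0..1  ttl  (1B, 1-aligned)
1..8  -- padding (7B)
8..16  proto  (8B, 8-aligned)
16..28  checksum  (12B, 4-aligned)
28..30  seq  (2B, 2-aligned)
30..32  -- padding (2B)
32..40  dst  (8B, 8-aligned)
40..44  ack  (4B, 4-aligned)
44..46  length  (2B, 2-aligned)
46..48  -- padding (2B)
48..56  flags  (8B, 8-aligned)
sizeof = 56, alignof = 8
array of 13: 13 × 56 = 728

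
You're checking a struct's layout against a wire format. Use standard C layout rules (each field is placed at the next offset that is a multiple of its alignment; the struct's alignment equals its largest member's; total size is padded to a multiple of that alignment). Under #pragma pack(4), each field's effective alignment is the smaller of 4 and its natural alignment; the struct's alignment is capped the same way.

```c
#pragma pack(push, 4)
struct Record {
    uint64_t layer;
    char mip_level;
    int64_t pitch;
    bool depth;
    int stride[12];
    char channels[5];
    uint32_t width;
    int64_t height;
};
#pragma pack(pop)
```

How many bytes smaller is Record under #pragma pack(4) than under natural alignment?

4

natural layout:
  0..8  layer  (8B, 8-aligned)
  8..9  mip_level  (1B, 1-aligned)
  9..16  -- padding (7B)
  16..24  pitch  (8B, 8-aligned)
  24..25  depth  (1B, 1-aligned)
  25..28  -- padding (3B)
  28..76  stride  (48B, 4-aligned)
  76..81  channels  (5B, 1-aligned)
  81..84  -- padding (3B)
  84..88  width  (4B, 4-aligned)
  88..96  height  (8B, 8-aligned)
  sizeof = 96, alignof = 8
packed(4) layout:
  0..8  layer  (8B, 4-aligned)
  8..9  mip_level  (1B, 1-aligned)
  9..12  -- padding (3B)
  12..20  pitch  (8B, 4-aligned)
  20..21  depth  (1B, 1-aligned)
  21..24  -- padding (3B)
  24..72  stride  (48B, 4-aligned)
  72..77  channels  (5B, 1-aligned)
  77..80  -- padding (3B)
  80..84  width  (4B, 4-aligned)
  84..92  height  (8B, 4-aligned)
  sizeof = 92, alignof = 4
96 − 92 = 4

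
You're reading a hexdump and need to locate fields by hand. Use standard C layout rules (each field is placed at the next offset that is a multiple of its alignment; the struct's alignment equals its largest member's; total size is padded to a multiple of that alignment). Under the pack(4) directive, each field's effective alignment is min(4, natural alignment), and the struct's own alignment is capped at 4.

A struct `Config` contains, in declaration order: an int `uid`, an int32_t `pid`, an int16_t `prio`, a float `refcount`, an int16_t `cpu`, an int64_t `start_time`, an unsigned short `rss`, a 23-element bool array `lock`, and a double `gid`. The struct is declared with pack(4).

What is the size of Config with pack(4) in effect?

64

uid at 0 (size 4, align 4) → ends 4
pid at 4 (size 4, align 4) → ends 8
prio at 8 (size 2, align 2) → ends 10
pad 2 to align 4 for refcount
refcount at 12 (size 4, align 4) → ends 16
cpu at 16 (size 2, align 2) → ends 18
pad 2 to align 4 for start_time
start_time at 20 (size 8, align 4) → ends 28
rss at 28 (size 2, align 2) → ends 30
lock at 30 (size 23, align 1) → ends 53
pad 3 to align 4 for gid
gid at 56 (size 8, align 4) → ends 64
total 64 bytes, alignment 4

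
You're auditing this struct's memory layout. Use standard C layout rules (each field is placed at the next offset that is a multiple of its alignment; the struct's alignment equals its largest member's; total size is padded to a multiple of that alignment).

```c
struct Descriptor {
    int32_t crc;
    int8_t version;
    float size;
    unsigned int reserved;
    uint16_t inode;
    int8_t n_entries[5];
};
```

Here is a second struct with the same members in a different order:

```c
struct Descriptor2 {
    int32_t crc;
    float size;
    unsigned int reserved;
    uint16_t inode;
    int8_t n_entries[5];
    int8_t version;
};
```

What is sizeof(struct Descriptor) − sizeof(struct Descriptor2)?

4

0..4  crc  (4B, 4-aligned)
4..5  version  (1B, 1-aligned)
5..8  -- padding (3B)
8..12  size  (4B, 4-aligned)
12..16  reserved  (4B, 4-aligned)
16..18  inode  (2B, 2-aligned)
18..23  n_entries  (5B, 1-aligned)
23..24  -- tail padding (1B)
sizeof = 24, alignof = 4
— Descriptor2 —
0..4  crc  (4B, 4-aligned)
4..8  size  (4B, 4-aligned)
8..12  reserved  (4B, 4-aligned)
12..14  inode  (2B, 2-aligned)
14..19  n_entries  (5B, 1-aligned)
19..20  version  (1B, 1-aligned)
sizeof = 20, alignof = 4
24 − 20 = 4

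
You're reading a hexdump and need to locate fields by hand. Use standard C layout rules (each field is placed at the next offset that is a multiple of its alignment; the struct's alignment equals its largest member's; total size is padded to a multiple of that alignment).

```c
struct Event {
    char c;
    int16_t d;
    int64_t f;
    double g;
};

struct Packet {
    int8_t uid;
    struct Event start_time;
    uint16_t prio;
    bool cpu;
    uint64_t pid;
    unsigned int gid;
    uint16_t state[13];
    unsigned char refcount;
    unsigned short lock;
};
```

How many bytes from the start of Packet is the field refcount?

78

Event: 0..1  c  (1B, 1-aligned); 1..2  -- padding (1B); 2..4  d  (2B, 2-aligned); 4..8  -- padding (4B); 8..16  f  (8B, 8-aligned); 16..24  g  (8B, 8-aligned); sizeof = 24, alignof = 8
0..1  uid  (1B, 1-aligned)
1..8  -- padding (7B)
8..32  start_time  (24B, 8-aligned)
32..34  prio  (2B, 2-aligned)
34..35  cpu  (1B, 1-aligned)
35..40  -- padding (5B)
40..48  pid  (8B, 8-aligned)
48..52  gid  (4B, 4-aligned)
52..78  state  (26B, 2-aligned)
78..79  refcount  (1B, 1-aligned)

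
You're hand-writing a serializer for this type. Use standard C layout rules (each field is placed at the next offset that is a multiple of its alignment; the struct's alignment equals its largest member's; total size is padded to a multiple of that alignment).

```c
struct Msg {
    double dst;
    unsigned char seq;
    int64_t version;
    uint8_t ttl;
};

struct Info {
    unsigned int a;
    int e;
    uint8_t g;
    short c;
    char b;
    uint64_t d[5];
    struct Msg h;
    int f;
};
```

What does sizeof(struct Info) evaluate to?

Msg: @0: dst [8B, align 8] → 8; @8: seq [1B, align 1] → 9; +7 pad (align 8); @16: version [8B, align 8] → 24; @24: ttl [1B, align 1] → 25; +7 tail pad (align 8); size 32, align 8
@0: a [4B, align 4] → 4
@4: e [4B, align 4] → 8
@8: g [1B, align 1] → 9
+1 pad (align 2)
@10: c [2B, align 2] → 12
@12: b [1B, align 1] → 13
+3 pad (align 8)
@16: d [40B, align 8] → 56
@56: h [32B, align 8] → 88
@88: f [4B, align 4] → 92
+4 tail pad (align 8)
size 96, align 8

96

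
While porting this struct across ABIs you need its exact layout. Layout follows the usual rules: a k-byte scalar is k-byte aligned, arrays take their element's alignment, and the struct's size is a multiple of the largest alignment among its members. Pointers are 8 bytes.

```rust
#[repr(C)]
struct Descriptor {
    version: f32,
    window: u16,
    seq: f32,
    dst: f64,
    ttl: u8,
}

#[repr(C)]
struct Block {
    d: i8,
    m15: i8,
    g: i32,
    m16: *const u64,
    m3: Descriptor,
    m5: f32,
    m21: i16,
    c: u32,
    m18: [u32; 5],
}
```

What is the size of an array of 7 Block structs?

560

Descriptor: version at 0 (size 4, align 4) → ends 4; window at 4 (size 2, align 2) → ends 6; pad 2 to align 4 for seq; seq at 8 (size 4, align 4) → ends 12; pad 4 to align 8 for dst; dst at 16 (size 8, align 8) → ends 24; ttl at 24 (size 1, align 1) → ends 25; tail pad 7 to reach multiple of 8; total 32 bytes, alignment 8
d at 0 (size 1, align 1) → ends 1
m15 at 1 (size 1, align 1) → ends 2
pad 2 to align 4 for g
g at 4 (size 4, align 4) → ends 8
m16 at 8 (size 8, align 8) → ends 16
m3 at 16 (size 32, align 8) → ends 48
m5 at 48 (size 4, align 4) → ends 52
m21 at 52 (size 2, align 2) → ends 54
pad 2 to align 4 for c
c at 56 (size 4, align 4) → ends 60
m18 at 60 (size 20, align 4) → ends 80
total 80 bytes, alignment 8
array of 7: 7 × 80 = 560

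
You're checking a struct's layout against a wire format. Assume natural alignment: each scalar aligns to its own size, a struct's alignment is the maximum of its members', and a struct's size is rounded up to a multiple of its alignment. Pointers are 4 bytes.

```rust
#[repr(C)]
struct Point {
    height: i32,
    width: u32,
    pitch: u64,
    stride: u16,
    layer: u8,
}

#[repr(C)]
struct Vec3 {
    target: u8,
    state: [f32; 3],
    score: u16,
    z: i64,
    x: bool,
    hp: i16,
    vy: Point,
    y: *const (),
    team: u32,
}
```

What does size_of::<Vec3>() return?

72 bytes

Point: height at 0 (size 4, align 4) → ends 4; width at 4 (size 4, align 4) → ends 8; pitch at 8 (size 8, align 8) → ends 16; stride at 16 (size 2, align 2) → ends 18; layer at 18 (size 1, align 1) → ends 19; tail pad 5 to reach multiple of 8; total 24 bytes, alignment 8
target at 0 (size 1, align 1) → ends 1
pad 3 to align 4 for state
state at 4 (size 12, align 4) → ends 16
score at 16 (size 2, align 2) → ends 18
pad 6 to align 8 for z
z at 24 (size 8, align 8) → ends 32
x at 32 (size 1, align 1) → ends 33
pad 1 to align 2 for hp
hp at 34 (size 2, align 2) → ends 36
pad 4 to align 8 for vy
vy at 40 (size 24, align 8) → ends 64
y at 64 (size 4, align 4) → ends 68
team at 68 (size 4, align 4) → ends 72
total 72 bytes, alignment 8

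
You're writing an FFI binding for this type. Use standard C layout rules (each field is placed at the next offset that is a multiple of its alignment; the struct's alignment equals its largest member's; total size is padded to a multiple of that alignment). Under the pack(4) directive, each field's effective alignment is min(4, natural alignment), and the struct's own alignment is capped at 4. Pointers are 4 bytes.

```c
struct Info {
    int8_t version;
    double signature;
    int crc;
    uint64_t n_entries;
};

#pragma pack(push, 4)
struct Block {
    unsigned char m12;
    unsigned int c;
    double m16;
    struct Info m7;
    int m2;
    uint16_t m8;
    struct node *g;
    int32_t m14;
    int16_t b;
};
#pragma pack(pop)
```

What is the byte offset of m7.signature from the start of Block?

Info: @0: version [1B, align 1] → 1; +7 pad (align 8); @8: signature [8B, align 8] → 16; @16: crc [4B, align 4] → 20; +4 pad (align 8); @24: n_entries [8B, align 8] → 32; size 32, align 8
@0: m12 [1B, align 1] → 1
+3 pad (align 4)
@4: c [4B, align 4] → 8
@8: m16 [8B, align 4] → 16
@16: m7 [32B, align 4] → 48
within Info: signature at 8
16 + 8 = 24

24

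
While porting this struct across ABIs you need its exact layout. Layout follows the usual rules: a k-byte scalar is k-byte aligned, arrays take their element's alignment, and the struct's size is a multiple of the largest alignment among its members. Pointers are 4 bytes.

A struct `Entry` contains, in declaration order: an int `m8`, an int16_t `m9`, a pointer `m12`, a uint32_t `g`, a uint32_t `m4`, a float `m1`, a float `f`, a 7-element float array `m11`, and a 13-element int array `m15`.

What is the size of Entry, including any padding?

@0: m8 [4B, align 4] → 4
@4: m9 [2B, align 2] → 6
+2 pad (align 4)
@8: m12 [4B, align 4] → 12
@12: g [4B, align 4] → 16
@16: m4 [4B, align 4] → 20
@20: m1 [4B, align 4] → 24
@24: f [4B, align 4] → 28
@28: m11 [28B, align 4] → 56
@56: m15 [52B, align 4] → 108
size 108, align 4

108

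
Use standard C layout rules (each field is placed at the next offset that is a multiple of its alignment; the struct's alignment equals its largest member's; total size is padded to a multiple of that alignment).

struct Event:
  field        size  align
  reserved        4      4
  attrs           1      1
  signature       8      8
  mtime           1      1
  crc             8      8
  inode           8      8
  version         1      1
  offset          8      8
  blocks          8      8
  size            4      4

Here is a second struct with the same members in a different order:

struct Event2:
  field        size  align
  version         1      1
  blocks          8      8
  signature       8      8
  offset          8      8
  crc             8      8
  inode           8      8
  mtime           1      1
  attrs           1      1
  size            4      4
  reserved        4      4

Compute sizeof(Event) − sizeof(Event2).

8

0..4  reserved  (4B, 4-aligned)
4..5  attrs  (1B, 1-aligned)
5..8  -- padding (3B)
8..16  signature  (8B, 8-aligned)
16..17  mtime  (1B, 1-aligned)
17..24  -- padding (7B)
24..32  crc  (8B, 8-aligned)
32..40  inode  (8B, 8-aligned)
40..41  version  (1B, 1-aligned)
41..48  -- padding (7B)
48..56  offset  (8B, 8-aligned)
56..64  blocks  (8B, 8-aligned)
64..68  size  (4B, 4-aligned)
68..72  -- tail padding (4B)
sizeof = 72, alignof = 8
— Event2 —
0..1  version  (1B, 1-aligned)
1..8  -- padding (7B)
8..16  blocks  (8B, 8-aligned)
16..24  signature  (8B, 8-aligned)
24..32  offset  (8B, 8-aligned)
32..40  crc  (8B, 8-aligned)
40..48  inode  (8B, 8-aligned)
48..49  mtime  (1B, 1-aligned)
49..50  attrs  (1B, 1-aligned)
50..52  -- padding (2B)
52..56  size  (4B, 4-aligned)
56..60  reserved  (4B, 4-aligned)
60..64  -- tail padding (4B)
sizeof = 64, alignof = 8
72 − 64 = 8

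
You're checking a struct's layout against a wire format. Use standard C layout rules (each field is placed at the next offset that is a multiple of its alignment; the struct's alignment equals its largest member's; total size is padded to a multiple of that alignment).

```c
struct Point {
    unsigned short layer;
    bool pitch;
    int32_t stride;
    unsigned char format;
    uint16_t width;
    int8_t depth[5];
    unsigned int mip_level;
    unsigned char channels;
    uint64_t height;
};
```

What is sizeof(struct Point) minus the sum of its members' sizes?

12

@0: layer [2B, align 2] → 2
@2: pitch [1B, align 1] → 3
+1 pad (align 4)
@4: stride [4B, align 4] → 8
@8: format [1B, align 1] → 9
+1 pad (align 2)
@10: width [2B, align 2] → 12
@12: depth [5B, align 1] → 17
+3 pad (align 4)
@20: mip_level [4B, align 4] → 24
@24: channels [1B, align 1] → 25
+7 pad (align 8)
@32: height [8B, align 8] → 40
size 40, align 8
data bytes 28, size 40 → padding 12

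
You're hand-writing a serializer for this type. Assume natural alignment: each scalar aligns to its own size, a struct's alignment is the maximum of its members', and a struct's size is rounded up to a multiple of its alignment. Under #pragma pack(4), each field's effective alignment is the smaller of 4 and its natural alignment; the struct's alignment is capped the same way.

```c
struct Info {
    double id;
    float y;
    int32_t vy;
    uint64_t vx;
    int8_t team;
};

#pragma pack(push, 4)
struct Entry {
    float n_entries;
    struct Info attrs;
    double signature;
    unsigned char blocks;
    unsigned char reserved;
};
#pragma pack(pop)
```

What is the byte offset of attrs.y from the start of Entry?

12

Info: id at 0 (size 8, align 8) → ends 8; y at 8 (size 4, align 4) → ends 12; vy at 12 (size 4, align 4) → ends 16; vx at 16 (size 8, align 8) → ends 24; team at 24 (size 1, align 1) → ends 25; tail pad 7 to reach multiple of 8; total 32 bytes, alignment 8
n_entries at 0 (size 4, align 4) → ends 4
attrs at 4 (size 32, align 4) → ends 36
within Info: y at 8
4 + 8 = 12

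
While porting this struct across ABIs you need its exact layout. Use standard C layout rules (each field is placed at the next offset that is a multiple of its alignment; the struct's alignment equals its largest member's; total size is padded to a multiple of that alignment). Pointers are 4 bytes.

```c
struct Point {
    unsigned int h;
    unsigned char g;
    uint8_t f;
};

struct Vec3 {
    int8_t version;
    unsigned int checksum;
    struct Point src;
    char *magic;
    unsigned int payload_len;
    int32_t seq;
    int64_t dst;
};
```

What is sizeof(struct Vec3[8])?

Point: @0: h [4B, align 4] → 4; @4: g [1B, align 1] → 5; @5: f [1B, align 1] → 6; +2 tail pad (align 4); size 8, align 4
@0: version [1B, align 1] → 1
+3 pad (align 4)
@4: checksum [4B, align 4] → 8
@8: src [8B, align 4] → 16
@16: magic [4B, align 4] → 20
@20: payload_len [4B, align 4] → 24
@24: seq [4B, align 4] → 28
+4 pad (align 8)
@32: dst [8B, align 8] → 40
size 40, align 8
array of 8: 8 × 40 = 320

320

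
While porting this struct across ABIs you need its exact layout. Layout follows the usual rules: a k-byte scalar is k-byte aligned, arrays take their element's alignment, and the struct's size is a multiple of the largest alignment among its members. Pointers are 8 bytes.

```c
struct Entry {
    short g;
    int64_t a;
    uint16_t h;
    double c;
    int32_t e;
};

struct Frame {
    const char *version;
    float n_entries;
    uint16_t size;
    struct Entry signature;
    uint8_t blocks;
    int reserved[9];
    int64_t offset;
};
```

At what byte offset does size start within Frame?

12

Entry: @0: g [2B, align 2] → 2; +6 pad (align 8); @8: a [8B, align 8] → 16; @16: h [2B, align 2] → 18; +6 pad (align 8); @24: c [8B, align 8] → 32; @32: e [4B, align 4] → 36; +4 tail pad (align 8); size 40, align 8
@0: version [8B, align 8] → 8
@8: n_entries [4B, align 4] → 12
@12: size [2B, align 2] → 14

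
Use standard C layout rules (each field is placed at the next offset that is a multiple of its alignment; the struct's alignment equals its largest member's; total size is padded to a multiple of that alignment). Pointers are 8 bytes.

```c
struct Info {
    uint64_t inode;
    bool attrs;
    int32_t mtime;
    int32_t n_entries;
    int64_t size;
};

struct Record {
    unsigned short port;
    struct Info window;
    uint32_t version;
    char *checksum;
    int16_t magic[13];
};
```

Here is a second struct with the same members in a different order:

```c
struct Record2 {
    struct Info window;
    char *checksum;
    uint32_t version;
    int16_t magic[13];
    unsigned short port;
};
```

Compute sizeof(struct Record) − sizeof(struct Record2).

16

Info: @0: inode [8B, align 8] → 8; @8: attrs [1B, align 1] → 9; +3 pad (align 4); @12: mtime [4B, align 4] → 16; @16: n_entries [4B, align 4] → 20; +4 pad (align 8); @24: size [8B, align 8] → 32; size 32, align 8
@0: port [2B, align 2] → 2
+6 pad (align 8)
@8: window [32B, align 8] → 40
@40: version [4B, align 4] → 44
+4 pad (align 8)
@48: checksum [8B, align 8] → 56
@56: magic [26B, align 2] → 82
+6 tail pad (align 8)
size 88, align 8
— Record2 —
@0: window [32B, align 8] → 32
@32: checksum [8B, align 8] → 40
@40: version [4B, align 4] → 44
@44: magic [26B, align 2] → 70
@70: port [2B, align 2] → 72
size 72, align 8
88 − 72 = 16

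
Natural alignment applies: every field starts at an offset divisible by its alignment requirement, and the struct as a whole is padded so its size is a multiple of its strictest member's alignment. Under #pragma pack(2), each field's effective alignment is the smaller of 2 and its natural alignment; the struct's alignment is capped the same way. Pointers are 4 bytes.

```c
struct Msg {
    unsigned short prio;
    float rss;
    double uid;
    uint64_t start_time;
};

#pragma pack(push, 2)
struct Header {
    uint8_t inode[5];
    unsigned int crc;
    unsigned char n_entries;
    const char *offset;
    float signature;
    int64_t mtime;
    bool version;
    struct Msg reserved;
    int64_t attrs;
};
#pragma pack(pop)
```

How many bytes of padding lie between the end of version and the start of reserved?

1

Msg: @0: prio [2B, align 2] → 2; +2 pad (align 4); @4: rss [4B, align 4] → 8; @8: uid [8B, align 8] → 16; @16: start_time [8B, align 8] → 24; size 24, align 8
@0: inode [5B, align 1] → 5
+1 pad (align 2)
@6: crc [4B, align 2] → 10
@10: n_entries [1B, align 1] → 11
+1 pad (align 2)
@12: offset [4B, align 2] → 16
@16: signature [4B, align 2] → 20
@20: mtime [8B, align 2] → 28
@28: version [1B, align 1] → 29
+1 pad (align 2)
@30: reserved [24B, align 2] → 54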